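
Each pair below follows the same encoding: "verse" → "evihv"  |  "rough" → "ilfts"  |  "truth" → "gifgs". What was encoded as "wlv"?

doe

Each pair mirrors across the alphabet (v↔e, e↔v, r↔i): positions sum to 25. This is the alphabet-reversal cipher (Atbash): a becomes z, b becomes y, etc.
Decoding wlv: w↔d, l↔o, v↔e.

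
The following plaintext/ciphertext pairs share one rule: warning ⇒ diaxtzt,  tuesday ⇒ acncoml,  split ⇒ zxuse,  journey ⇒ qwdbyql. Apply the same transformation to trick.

The shift increases by 1 at each position, starting from +7: 7, 8, 9, ….
Applying it to trick: t+7=a, r+8=z, i+9=r, c+10=m, k+11=v.

azrmv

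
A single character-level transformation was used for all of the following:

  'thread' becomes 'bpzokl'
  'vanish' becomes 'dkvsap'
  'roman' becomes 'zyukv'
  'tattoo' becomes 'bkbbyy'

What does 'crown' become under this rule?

kzyev

The shift depends on letter class: consonant t→b is +8, but vowel e→o is +10. Vowels shift forward by 10 and consonants shift forward by 8.
For crown: c(cons)+8=k, r(cons)+8=z, o(vowel)+10=y, w(cons)+8=e, n(cons)+8=v.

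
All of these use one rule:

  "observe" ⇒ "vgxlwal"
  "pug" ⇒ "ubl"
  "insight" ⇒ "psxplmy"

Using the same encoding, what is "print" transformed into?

uwpsy

Two shifts are in play — +7 for a/e/i/o/u, +5 for every other letter.
For print: p(cons)+5=u, r(cons)+5=w, i(vowel)+7=p, n(cons)+5=s, t(cons)+5=y.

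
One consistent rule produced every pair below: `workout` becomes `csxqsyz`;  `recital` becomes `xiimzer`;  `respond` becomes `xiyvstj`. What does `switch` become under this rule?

The shift depends on letter class: consonant w→c is +6, but vowel o→s is +4. The rule splits by letter class: vowels +4, consonants +6.
For switch: s(cons)+6=y, w(cons)+6=c, i(vowel)+4=m, t(cons)+6=z, c(cons)+6=i, h(cons)+6=n.

ycmzin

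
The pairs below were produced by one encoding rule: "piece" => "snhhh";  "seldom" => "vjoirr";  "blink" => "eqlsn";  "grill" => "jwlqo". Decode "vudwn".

spark

Shifts by position in piece: pos 0: p→s (+3), pos 1: i→n (+5), pos 2: e→h (+3), pos 3: c→h (+5) — repeating every 2. A repeating key of period 2 is used — shifts +3, +5 over and over.
Reversing it on vudwn: v−3=s, u−5=p, d−3=a, w−5=r, n−3=k.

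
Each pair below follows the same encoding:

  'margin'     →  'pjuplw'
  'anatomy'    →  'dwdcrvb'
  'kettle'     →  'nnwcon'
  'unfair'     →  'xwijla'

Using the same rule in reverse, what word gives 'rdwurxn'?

outlook

Shifts by position in margin: pos 0: m→p (+3), pos 1: a→j (+9), pos 2: r→u (+3), pos 3: g→p (+9) — repeating every 2. It's a Vigenère-style cipher with numeric key [3,9]: position i shifts by key[i mod 2].
Undoing it on rdwurxn: r−3=o, d−9=u, w−3=t, u−9=l, r−3=o, x−9=o, n−3=k.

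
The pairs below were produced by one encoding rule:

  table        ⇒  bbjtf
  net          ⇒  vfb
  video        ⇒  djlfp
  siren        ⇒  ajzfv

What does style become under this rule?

abgtf

The shift depends on letter class: consonant t→b is +8, but vowel a→b is +1. Two shifts are in play — +1 for a/e/i/o/u, +8 for every other letter.
Applying it to style: s(cons)+8=a, t(cons)+8=b, y(cons)+8=g, l(cons)+8=t, e(vowel)+1=f.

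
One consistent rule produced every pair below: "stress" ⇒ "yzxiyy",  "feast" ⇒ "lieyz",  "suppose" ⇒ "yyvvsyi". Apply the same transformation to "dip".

The shift depends on letter class: consonant s→y is +6, but vowel e→i is +4. The rule splits by letter class: vowels +4, consonants +6.
Applying it to dip: d(cons)+6=j, i(vowel)+4=m, p(cons)+6=v.

jmv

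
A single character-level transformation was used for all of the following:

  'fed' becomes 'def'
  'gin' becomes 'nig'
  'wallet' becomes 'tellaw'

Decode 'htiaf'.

faith

The output letters match the input read backwards: fed reversed is def. The word is simply reversed.
Decoding htiaf: then reverse → faith.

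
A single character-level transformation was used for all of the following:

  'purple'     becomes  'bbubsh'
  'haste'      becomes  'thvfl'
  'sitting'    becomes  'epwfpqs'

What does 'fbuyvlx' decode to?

turmoil

Shifts by position in purple: pos 0: p→b (+12), pos 1: u→b (+7), pos 2: r→u (+3), pos 3: p→b (+12), pos 4: l→s (+7), pos 5: e→h (+3) — repeating every 3. A repeating key of period 3 is used — shifts +12, +7, +3 over and over.
Undoing it on fbuyvlx: f−12=t, b−7=u, u−3=r, y−12=m, v−7=o, l−3=i, x−12=l.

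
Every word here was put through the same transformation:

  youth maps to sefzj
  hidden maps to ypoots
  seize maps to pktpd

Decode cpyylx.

Read the word backwards and shift each letter +11.
Undoing it on cpyylx: shift back: c−11=r, p−11=e, y−11=n, y−11=n, l−11=a, x−11=m → rennam; then reverse → manner.

manner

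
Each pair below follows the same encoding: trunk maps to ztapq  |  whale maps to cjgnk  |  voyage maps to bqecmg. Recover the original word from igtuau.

census

The shifts repeat in a cycle of length 2: positions 0,1,… shift by +6, +2, then the pattern repeats.
Reversing it on igtuau: i−6=c, g−2=e, t−6=n, u−2=s, a−6=u, u−2=s.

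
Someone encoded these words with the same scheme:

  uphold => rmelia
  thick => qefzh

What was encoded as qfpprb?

Compare letters: u→r is +23, p→m is +23, h→e is +23 — a constant shift. This is a Caesar cipher with shift 23.
Decoding qfpprb: q−23=t, f−23=i, p−23=s, p−23=s, r−23=u, b−23=e.

tissue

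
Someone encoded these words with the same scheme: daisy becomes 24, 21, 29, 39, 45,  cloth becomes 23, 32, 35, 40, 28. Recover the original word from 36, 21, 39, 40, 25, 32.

d is letter #4 and maps to 24: an offset of 20. Each letter is replaced by its alphabet position (a=1..z=26) + 20.
Reversing it on 36, 21, 39, 40, 25, 32: 36→(36−20)÷1=16=p, 21→(21−20)÷1=1=a, 39→(39−20)÷1=19=s, 40→(40−20)÷1=20=t, 25→(25−20)÷1=5=e, 32→(32−20)÷1=12=l.

pastel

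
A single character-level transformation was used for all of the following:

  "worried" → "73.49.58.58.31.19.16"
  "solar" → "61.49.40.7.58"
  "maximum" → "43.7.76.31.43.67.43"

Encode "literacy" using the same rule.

40.31.64.19.58.7.13.79

The formula is n = 3×(alphabet index, a=1) + 4.
On literacy: l=12→40, i=9→31, t=20→64, e=5→19, r=18→58, a=1→7, c=3→13, y=25→79.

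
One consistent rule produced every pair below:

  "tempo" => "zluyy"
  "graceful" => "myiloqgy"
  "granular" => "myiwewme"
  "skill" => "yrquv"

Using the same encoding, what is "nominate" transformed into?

tvurxlfr

In tempo: t→z is +6, e→l is +7, m→u is +8, p→y is +9 — the shift increases by 1 each position. Each letter shifts forward by (position + 6), i.e. 6, 7, 8, … — the shift grows by one for each successive letter.
Applying it to nominate: n+6=t, o+7=v, m+8=u, i+9=r, n+10=x, a+11=l, t+12=f, e+13=r.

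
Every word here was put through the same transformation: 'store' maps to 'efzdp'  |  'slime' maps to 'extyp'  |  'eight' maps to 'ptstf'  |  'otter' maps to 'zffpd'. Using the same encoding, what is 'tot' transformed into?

The shift depends on letter class: consonant s→e is +12, but vowel o→z is +11. The rule splits by letter class: vowels +11, consonants +12.
On tot: t(cons)+12=f, o(vowel)+11=z, t(cons)+12=f.

fzf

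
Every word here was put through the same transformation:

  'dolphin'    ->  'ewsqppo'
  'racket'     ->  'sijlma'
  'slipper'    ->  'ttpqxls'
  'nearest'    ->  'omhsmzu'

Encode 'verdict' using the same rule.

It's a Vigenère-style cipher with numeric key [1,8,7]: position i shifts by key[i mod 3].
Applying it to verdict: v+1=w, e+8=m, r+7=y, d+1=e, i+8=q, c+7=j, t+1=u.

wmyeqju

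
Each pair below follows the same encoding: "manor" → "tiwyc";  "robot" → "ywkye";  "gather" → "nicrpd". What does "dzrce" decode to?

In manor: m→t is +7, a→i is +8, n→w is +9, o→y is +10 — the shift increases by 1 each position. The shift increases by 1 at each position, starting from +7: 7, 8, 9, ….
Decoding dzrce: d−7=w, z−8=r, r−9=i, c−10=s, e−11=t.

wrist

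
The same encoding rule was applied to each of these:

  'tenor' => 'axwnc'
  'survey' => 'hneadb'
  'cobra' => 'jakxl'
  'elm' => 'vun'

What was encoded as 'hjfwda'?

The output letters match the input read backwards, each shifted +9: tenor reversed is ronet. Two steps: reverse the string, then apply a Caesar shift of +9.
Undoing it on hjfwda: shift back: h−9=y, j−9=a, f−9=w, w−9=n, d−9=u, a−9=r → yawnur; then reverse → runway.

runway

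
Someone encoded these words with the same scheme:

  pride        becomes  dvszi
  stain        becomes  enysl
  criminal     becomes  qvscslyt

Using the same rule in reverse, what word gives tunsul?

Each letter's alphabet position (a=0..z=25) is mapped through 9·x+24 mod 26 — an affine cipher.
Reversing it on tunsul: t(19)→3·(19−24)≡11=l; u(20)→3·(20−24)≡14=o; n(13)→3·(13−24)≡19=t; s(18)→3·(18−24)≡8=i; u(20)→3·(20−24)≡14=o; l(11)→3·(11−24)≡13=n (all mod 26).

lotion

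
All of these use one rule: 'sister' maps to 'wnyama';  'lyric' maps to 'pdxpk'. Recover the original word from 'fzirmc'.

In sister: s→w is +4, i→n is +5, s→y is +6, t→a is +7 — the shift increases by 1 each position. Each letter shifts forward by (position + 4), i.e. 4, 5, 6, … — the shift grows by one for each successive letter.
Undoing it on fzirmc: f−4=b, z−5=u, i−6=c, r−7=k, m−8=e, c−9=t.

bucket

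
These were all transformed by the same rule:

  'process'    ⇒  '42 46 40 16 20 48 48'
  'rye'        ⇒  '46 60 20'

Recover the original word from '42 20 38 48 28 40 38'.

p(#16)→42 and r(#18)→46: differences scale by 2, so n = 2·pos + 10. Each letter becomes 2×(its alphabet position, a=1..z=26) + 10.
Reversing it on 42 20 38 48 28 40 38: 42→(42−10)÷2=16=p, 20→(20−10)÷2=5=e, 38→(38−10)÷2=14=n, 48→(48−10)÷2=19=s, 28→(28−10)÷2=9=i, 40→(40−10)÷2=15=o, 38→(38−10)÷2=14=n.

pension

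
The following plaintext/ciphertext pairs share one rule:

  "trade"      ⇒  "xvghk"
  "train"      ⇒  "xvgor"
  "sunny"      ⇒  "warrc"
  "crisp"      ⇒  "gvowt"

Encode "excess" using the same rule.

kbgkww

The shift depends on letter class: consonant t→x is +4, but vowel a→g is +6. The rule splits by letter class: vowels +6, consonants +4.
On excess: e(vowel)+6=k, x(cons)+4=b, c(cons)+4=g, e(vowel)+6=k, s(cons)+4=w, s(cons)+4=w.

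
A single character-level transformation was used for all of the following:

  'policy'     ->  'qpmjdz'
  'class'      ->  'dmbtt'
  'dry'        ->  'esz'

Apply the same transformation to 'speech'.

tqffdi

Compare letters: p→q is +1, o→p is +1, l→m is +1 — a constant shift. It's a constant shift of +1 (ROT1).
Applying it to speech: s+1=t, p+1=q, e+1=f, e+1=f, c+1=d, h+1=i.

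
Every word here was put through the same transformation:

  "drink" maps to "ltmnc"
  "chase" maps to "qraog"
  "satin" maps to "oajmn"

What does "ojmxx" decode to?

still

d(3)→l(11) and r(17)→t(19) fit y≡21x+0 (mod 26); the inverse of 21 mod 26 is 5. Each letter's alphabet position (a=0..z=25) is mapped through 21·x+0 mod 26 — an affine cipher.
Reversing it on ojmxx: o(14)→5·(14−0)≡18=s; j(9)→5·(9−0)≡19=t; m(12)→5·(12−0)≡8=i; x(23)→5·(23−0)≡11=l; x(23)→5·(23−0)≡11=l (all mod 26).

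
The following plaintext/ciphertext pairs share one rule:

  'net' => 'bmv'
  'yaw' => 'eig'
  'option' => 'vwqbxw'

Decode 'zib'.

tar

Read the word backwards and shift each letter +8.
Undoing it on zib: shift back: z−8=r, i−8=a, b−8=t → rat; then reverse → tar.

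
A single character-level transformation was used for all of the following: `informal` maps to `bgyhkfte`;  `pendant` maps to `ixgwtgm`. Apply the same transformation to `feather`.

Compare letters: i→b is +19, n→g is +19, f→y is +19 — a constant shift. This is a Caesar cipher with shift 19.
Applying it to feather: f+19=y, e+19=x, a+19=t, t+19=m, h+19=a, e+19=x, r+19=k.

yxtmaxk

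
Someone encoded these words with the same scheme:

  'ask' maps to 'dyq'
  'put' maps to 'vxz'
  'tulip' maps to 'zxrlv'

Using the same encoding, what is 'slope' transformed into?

yrrvh

The shift depends on letter class: consonant s→y is +6, but vowel a→d is +3. The rule splits by letter class: vowels +3, consonants +6.
For slope: s(cons)+6=y, l(cons)+6=r, o(vowel)+3=r, p(cons)+6=v, e(vowel)+3=h.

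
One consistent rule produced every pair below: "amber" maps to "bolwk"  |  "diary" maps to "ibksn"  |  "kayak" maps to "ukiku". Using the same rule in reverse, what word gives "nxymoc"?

The output letters match the input read backwards, each shifted +10: amber reversed is rebma. Read the word backwards and shift each letter +10.
Reversing it on nxymoc: shift back: n−10=d, x−10=n, y−10=o, m−10=c, o−10=e, c−10=s → dnoces; then reverse → second.

second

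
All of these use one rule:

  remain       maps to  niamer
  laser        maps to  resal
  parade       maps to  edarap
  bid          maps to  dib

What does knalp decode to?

The output letters match the input read backwards: remain reversed is niamer. It's just the letters in reverse order.
Decoding knalp: then reverse → plank.

plank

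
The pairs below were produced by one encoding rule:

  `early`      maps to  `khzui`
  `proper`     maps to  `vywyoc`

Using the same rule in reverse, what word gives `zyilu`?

track

In early: e→k is +6, a→h is +7, r→z is +8, l→u is +9 — the shift increases by 1 each position. Letter i (0-indexed) is shifted by i+6, so successive shifts are 6, 7, 8, ….
Undoing it on zyilu: z−6=t, y−7=r, i−8=a, l−9=c, u−10=k.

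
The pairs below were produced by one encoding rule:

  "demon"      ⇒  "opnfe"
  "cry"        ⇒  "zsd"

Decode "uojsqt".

The word is reversed, then every letter is shifted forward by 1.
Decoding uojsqt: shift back: u−1=t, o−1=n, j−1=i, s−1=r, q−1=p, t−1=s → tnirps; then reverse → sprint.

sprint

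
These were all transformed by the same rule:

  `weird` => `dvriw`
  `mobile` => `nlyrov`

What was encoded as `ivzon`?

Each pair mirrors across the alphabet (w↔d, e↔v, i↔r): positions sum to 25. This is the alphabet-reversal cipher (Atbash): a becomes z, b becomes y, etc.
Decoding ivzon: i↔r, v↔e, z↔a, o↔l, n↔m.

realm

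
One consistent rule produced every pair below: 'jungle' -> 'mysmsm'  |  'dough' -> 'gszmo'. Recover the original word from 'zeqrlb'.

In jungle: j→m is +3, u→y is +4, n→s is +5, g→m is +6 — the shift increases by 1 each position. Each letter shifts forward by (position + 3), i.e. 3, 4, 5, … — the shift grows by one for each successive letter.
Reversing it on zeqrlb: z−3=w, e−4=a, q−5=l, r−6=l, l−7=e, b−8=t.

wallet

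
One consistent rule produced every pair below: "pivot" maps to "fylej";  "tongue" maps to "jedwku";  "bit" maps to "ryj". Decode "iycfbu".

simple

Compare letters: p→f is +16, i→y is +16, v→l is +16 — a constant shift. Every letter moves 16 places later in the alphabet, wrapping around z→a.
Undoing it on iycfbu: i−16=s, y−16=i, c−16=m, f−16=p, b−16=l, u−16=e.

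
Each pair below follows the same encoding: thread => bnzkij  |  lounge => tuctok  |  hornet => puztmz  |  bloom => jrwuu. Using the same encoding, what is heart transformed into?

pkixb

Shifts by position in thread: pos 0: t→b (+8), pos 1: h→n (+6), pos 2: r→z (+8), pos 3: e→k (+6) — repeating every 2. The shifts repeat in a cycle of length 2: positions 0,1,… shift by +8, +6, then the pattern repeats.
Applying it to heart: h+8=p, e+6=k, a+8=i, r+6=x, t+8=b.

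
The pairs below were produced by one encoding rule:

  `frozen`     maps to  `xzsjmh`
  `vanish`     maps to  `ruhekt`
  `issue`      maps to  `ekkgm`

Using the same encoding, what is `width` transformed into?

f(5)→x(23) and r(17)→z(25) fit y≡11x+20 (mod 26); the inverse of 11 mod 26 is 19. Each letter's alphabet position (a=0..z=25) is mapped through 11·x+20 mod 26 — an affine cipher.
On width: w(22)→11·22+20≡2=c; i(8)→11·8+20≡4=e; d(3)→11·3+20≡1=b; t(19)→11·19+20≡21=v; h(7)→11·7+20≡19=t (all mod 26).

cebvt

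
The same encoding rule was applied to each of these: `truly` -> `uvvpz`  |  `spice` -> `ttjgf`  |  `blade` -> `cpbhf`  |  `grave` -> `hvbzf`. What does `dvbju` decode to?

Shifts by position in truly: pos 0: t→u (+1), pos 1: r→v (+4), pos 2: u→v (+1), pos 3: l→p (+4) — repeating every 2. It's a Vigenère-style cipher with numeric key [1,4]: position i shifts by key[i mod 2].
Reversing it on dvbju: d−1=c, v−4=r, b−1=a, j−4=f, u−1=t.

craft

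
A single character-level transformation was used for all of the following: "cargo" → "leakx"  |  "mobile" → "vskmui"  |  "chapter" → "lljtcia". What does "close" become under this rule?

lpxwn

The shifts repeat in a cycle of length 2: positions 0,1,… shift by +9, +4, then the pattern repeats.
Applying it to close: c+9=l, l+4=p, o+9=x, s+4=w, e+9=n.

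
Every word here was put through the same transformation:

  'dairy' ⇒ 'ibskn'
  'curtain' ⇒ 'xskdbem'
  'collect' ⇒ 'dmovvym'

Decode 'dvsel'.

The output letters match the input read backwards, each shifted +10: dairy reversed is yriad. Two steps: reverse the string, then apply a Caesar shift of +10.
Reversing it on dvsel: shift back: d−10=t, v−10=l, s−10=i, e−10=u, l−10=b → tliub; then reverse → built.

built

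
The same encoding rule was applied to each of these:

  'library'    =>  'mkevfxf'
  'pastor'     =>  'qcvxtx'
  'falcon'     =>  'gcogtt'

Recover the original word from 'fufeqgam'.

escalate

In library: l→m is +1, i→k is +2, b→e is +3, r→v is +4 — the shift increases by 1 each position. The shift increases by 1 at each position, starting from +1: 1, 2, 3, ….
Reversing it on fufeqgam: f−1=e, u−2=s, f−3=c, e−4=a, q−5=l, g−6=a, a−7=t, m−8=e.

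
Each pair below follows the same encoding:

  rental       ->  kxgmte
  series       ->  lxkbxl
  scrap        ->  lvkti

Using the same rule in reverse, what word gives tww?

Compare letters: r→k is +19, e→x is +19, n→g is +19 — a constant shift. It's a constant shift of +19 (ROT19).
Decoding tww: t−19=a, w−19=d, w−19=d.

add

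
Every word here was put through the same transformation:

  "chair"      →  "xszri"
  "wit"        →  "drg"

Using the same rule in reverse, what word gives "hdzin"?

Each pair mirrors across the alphabet (c↔x, h↔s, a↔z): positions sum to 25. Letters are reflected about the middle of the alphabet (position → 25−position): Atbash.
Reversing it on hdzin: h↔s, d↔w, z↔a, i↔r, n↔m.

swarm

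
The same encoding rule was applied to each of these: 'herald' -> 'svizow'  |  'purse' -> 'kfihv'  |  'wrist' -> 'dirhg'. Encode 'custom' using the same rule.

Each letter is replaced by its mirror in the alphabet: a↔z, b↔y, c↔x, and so on (the Atbash cipher).
Applying it to custom: c↔x, u↔f, s↔h, t↔g, o↔l, m↔n.

xfhgln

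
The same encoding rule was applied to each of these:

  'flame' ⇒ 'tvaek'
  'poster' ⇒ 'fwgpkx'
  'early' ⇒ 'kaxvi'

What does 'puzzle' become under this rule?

fyrrvk

f(5)→t(19) and l(11)→v(21) fit y≡9x+0 (mod 26); the inverse of 9 mod 26 is 3. Each letter's alphabet position (a=0..z=25) is mapped through 9·x+0 mod 26 — an affine cipher.
On puzzle: p(15)→9·15+0≡5=f; u(20)→9·20+0≡24=y; z(25)→9·25+0≡17=r; z(25)→9·25+0≡17=r; l(11)→9·11+0≡21=v; e(4)→9·4+0≡10=k (all mod 26).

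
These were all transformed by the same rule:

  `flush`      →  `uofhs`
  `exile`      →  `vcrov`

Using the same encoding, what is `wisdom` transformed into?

drhwln

Each letter is replaced by its mirror in the alphabet: a↔z, b↔y, c↔x, and so on (the Atbash cipher).
On wisdom: w↔d, i↔r, s↔h, d↔w, o↔l, m↔n.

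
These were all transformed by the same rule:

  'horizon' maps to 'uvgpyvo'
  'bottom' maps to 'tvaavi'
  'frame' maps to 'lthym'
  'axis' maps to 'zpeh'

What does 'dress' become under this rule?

zzlyk

Two steps: reverse the string, then apply a Caesar shift of +7.
For dress: reverse → sserd; then shift: s+7=z, s+7=z, e+7=l, r+7=y, d+7=k.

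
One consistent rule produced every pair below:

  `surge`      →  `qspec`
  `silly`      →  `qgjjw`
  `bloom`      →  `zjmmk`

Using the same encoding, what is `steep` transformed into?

Compare letters: s→q is +24, u→s is +24, r→p is +24 — a constant shift. Each letter is shifted forward by 24 in the alphabet (a Caesar shift of +24).
Applying it to steep: s+24=q, t+24=r, e+24=c, e+24=c, p+24=n.

qrccn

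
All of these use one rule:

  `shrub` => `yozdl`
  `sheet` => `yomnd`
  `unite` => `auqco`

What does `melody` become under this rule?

sltxnj

In shrub: s→y is +6, h→o is +7, r→z is +8, u→d is +9 — the shift increases by 1 each position. Letter i (0-indexed) is shifted by i+6, so successive shifts are 6, 7, 8, ….
On melody: m+6=s, e+7=l, l+8=t, o+9=x, d+10=n, y+11=j.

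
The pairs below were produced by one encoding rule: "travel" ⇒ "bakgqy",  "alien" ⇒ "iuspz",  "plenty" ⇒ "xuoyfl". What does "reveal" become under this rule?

znfpmy

In travel: t→b is +8, r→a is +9, a→k is +10, v→g is +11 — the shift increases by 1 each position. The shift increases by 1 at each position, starting from +8: 8, 9, 10, ….
For reveal: r+8=z, e+9=n, v+10=f, e+11=p, a+12=m, l+13=y.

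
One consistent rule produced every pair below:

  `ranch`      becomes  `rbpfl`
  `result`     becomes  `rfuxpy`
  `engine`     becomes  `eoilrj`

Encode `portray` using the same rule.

pptwvfe

In ranch: r→r is +0, a→b is +1, n→p is +2, c→f is +3 — the shift increases by 1 each position. Each letter shifts forward by its position index (0, 1, 2, …) — the shift grows by one for each successive letter.
For portray: p+0=p, o+1=p, r+2=t, t+3=w, r+4=v, a+5=f, y+6=e.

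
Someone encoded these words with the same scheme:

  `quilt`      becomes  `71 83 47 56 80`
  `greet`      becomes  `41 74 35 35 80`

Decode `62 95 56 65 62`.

q(#17)→71 and u(#21)→83: differences scale by 3, so n = 3·pos + 20. Each letter becomes 3×(its alphabet position, a=1..z=26) + 20.
Undoing it on 62 95 56 65 62: 62→(62−20)÷3=14=n, 95→(95−20)÷3=25=y, 56→(56−20)÷3=12=l, 65→(65−20)÷3=15=o, 62→(62−20)÷3=14=n.

nylon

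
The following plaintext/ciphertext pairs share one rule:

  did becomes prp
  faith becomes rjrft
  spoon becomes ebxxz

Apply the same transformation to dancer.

pjzond

The shift depends on letter class: consonant d→p is +12, but vowel i→r is +9. The rule splits by letter class: vowels +9, consonants +12.
On dancer: d(cons)+12=p, a(vowel)+9=j, n(cons)+12=z, c(cons)+12=o, e(vowel)+9=n, r(cons)+12=d.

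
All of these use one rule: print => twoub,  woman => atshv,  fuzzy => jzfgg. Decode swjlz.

In print: p→t is +4, r→w is +5, i→o is +6, n→u is +7 — the shift increases by 1 each position. Letter i (0-indexed) is shifted by i+4, so successive shifts are 4, 5, 6, ….
Decoding swjlz: s−4=o, w−5=r, j−6=d, l−7=e, z−8=r.

order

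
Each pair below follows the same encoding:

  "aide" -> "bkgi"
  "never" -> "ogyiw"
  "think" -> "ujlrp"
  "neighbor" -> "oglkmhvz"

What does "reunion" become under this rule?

sgxrnuu

In aide: a→b is +1, i→k is +2, d→g is +3, e→i is +4 — the shift increases by 1 each position. Letter i (0-indexed) is shifted by i+1, so successive shifts are 1, 2, 3, ….
For reunion: r+1=s, e+2=g, u+3=x, n+4=r, i+5=n, o+6=u, n+7=u.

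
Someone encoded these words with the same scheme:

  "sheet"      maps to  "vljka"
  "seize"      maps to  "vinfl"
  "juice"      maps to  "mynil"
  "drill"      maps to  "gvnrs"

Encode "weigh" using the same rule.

zinmo

Each letter shifts forward by (position + 3), i.e. 3, 4, 5, … — the shift grows by one for each successive letter.
Applying it to weigh: w+3=z, e+4=i, i+5=n, g+6=m, h+7=o.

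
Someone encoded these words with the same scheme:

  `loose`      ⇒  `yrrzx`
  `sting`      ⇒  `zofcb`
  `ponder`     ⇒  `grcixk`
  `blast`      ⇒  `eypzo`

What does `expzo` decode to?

l(11)→y(24) and o(14)→r(17) fit y≡15x+15 (mod 26); the inverse of 15 mod 26 is 7. Treating letters as 0–25, the rule is x ↦ 15x + 15 (mod 26).
Reversing it on expzo: e(4)→7·(4−15)≡1=b; x(23)→7·(23−15)≡4=e; p(15)→7·(15−15)≡0=a; z(25)→7·(25−15)≡18=s; o(14)→7·(14−15)≡19=t (all mod 26).

beast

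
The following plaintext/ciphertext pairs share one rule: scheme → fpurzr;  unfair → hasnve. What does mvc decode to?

zip

Compare letters: s→f is +13, c→p is +13, h→u is +13 — a constant shift. It's a constant shift of +13 (ROT13).
Undoing it on mvc: m−13=z, v−13=i, c−13=p.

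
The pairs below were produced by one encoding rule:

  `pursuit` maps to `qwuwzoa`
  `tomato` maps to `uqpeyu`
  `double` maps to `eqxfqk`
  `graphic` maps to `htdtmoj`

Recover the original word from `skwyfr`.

Each letter shifts forward by (position + 1), i.e. 1, 2, 3, … — the shift grows by one for each successive letter.
Undoing it on skwyfr: s−1=r, k−2=i, w−3=t, y−4=u, f−5=a, r−6=l.

ritual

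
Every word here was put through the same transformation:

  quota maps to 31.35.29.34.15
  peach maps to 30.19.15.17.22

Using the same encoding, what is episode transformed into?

The number is (letter's place in the alphabet, a=1) + 14.
On episode: e=5→19, p=16→30, i=9→23, s=19→33, o=15→29, d=4→18, e=5→19.

19.30.23.33.29.18.19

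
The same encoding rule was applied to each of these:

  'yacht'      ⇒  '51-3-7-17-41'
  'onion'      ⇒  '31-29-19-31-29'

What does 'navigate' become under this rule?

29-3-45-19-15-3-41-11

Each letter becomes 2×(its alphabet position, a=1..z=26) + 1.
For navigate: n=14→29, a=1→3, v=22→45, i=9→19, g=7→15, a=1→3, t=20→41, e=5→11.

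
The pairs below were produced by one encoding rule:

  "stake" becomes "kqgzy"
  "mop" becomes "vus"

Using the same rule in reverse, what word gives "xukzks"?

meteor

The word is reversed, then every letter is shifted forward by 6.
Decoding xukzks: shift back: x−6=r, u−6=o, k−6=e, z−6=t, k−6=e, s−6=m → roetem; then reverse → meteor.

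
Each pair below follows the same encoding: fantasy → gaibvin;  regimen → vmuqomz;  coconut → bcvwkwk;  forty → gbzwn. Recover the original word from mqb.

tie

The word is reversed, then every letter is shifted forward by 8.
Decoding mqb: shift back: m−8=e, q−8=i, b−8=t → eit; then reverse → tie.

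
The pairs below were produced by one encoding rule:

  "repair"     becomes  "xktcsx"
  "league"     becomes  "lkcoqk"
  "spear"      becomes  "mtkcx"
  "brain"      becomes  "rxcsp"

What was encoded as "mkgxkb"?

Each letter's alphabet position (a=0..z=25) is mapped through 15·x+2 mod 26 — an affine cipher.
Reversing it on mkgxkb: m(12)→7·(12−2)≡18=s; k(10)→7·(10−2)≡4=e; g(6)→7·(6−2)≡2=c; x(23)→7·(23−2)≡17=r; k(10)→7·(10−2)≡4=e; b(1)→7·(1−2)≡19=t (all mod 26).

secret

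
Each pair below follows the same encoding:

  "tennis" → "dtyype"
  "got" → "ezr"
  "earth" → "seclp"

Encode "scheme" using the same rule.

The word is reversed, then every letter is shifted forward by 11.
Applying it to scheme: reverse → emehcs; then shift: e+11=p, m+11=x, e+11=p, h+11=s, c+11=n, s+11=d.

pxpsnd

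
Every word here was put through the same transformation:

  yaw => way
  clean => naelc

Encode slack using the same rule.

kcals

The output letters match the input read backwards: yaw reversed is way. The word is simply reversed.
For slack: reverse → kcals.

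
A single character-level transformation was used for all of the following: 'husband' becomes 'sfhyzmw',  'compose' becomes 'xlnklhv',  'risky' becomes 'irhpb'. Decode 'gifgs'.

truth

Each letter is replaced by its mirror in the alphabet: a↔z, b↔y, c↔x, and so on (the Atbash cipher).
Reversing it on gifgs: g↔t, i↔r, f↔u, g↔t, s↔h.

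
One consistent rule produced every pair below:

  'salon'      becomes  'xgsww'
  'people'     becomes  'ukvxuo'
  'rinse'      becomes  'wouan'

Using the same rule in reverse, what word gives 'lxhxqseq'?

graphite

Letter i (0-indexed) is shifted by i+5, so successive shifts are 5, 6, 7, ….
Decoding lxhxqseq: l−5=g, x−6=r, h−7=a, x−8=p, q−9=h, s−10=i, e−11=t, q−12=e.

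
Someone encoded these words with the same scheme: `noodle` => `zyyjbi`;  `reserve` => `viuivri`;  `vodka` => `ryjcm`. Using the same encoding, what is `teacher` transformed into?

timkfiv

n(13)→z(25) and o(14)→y(24) fit y≡25x+12 (mod 26); the inverse of 25 mod 26 is 25. This is an affine cipher: with a=0,…,z=25, each position x becomes (25x+12) mod 26.
Applying it to teacher: t(19)→25·19+12≡19=t; e(4)→25·4+12≡8=i; a(0)→25·0+12≡12=m; c(2)→25·2+12≡10=k; h(7)→25·7+12≡5=f; e(4)→25·4+12≡8=i; r(17)→25·17+12≡21=v (all mod 26).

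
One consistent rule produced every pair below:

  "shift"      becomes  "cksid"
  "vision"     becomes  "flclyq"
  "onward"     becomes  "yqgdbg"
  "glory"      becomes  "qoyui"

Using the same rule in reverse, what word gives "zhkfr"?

It's a Vigenère-style cipher with numeric key [10,3]: position i shifts by key[i mod 2].
Reversing it on zhkfr: z−10=p, h−3=e, k−10=a, f−3=c, r−10=h.

peach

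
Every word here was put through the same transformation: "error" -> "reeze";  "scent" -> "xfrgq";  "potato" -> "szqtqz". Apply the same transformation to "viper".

cpsre

e(4)→r(17) and r(17)→e(4) fit y≡19x+19 (mod 26); the inverse of 19 mod 26 is 11. Each letter's alphabet position (a=0..z=25) is mapped through 19·x+19 mod 26 — an affine cipher.
For viper: v(21)→19·21+19≡2=c; i(8)→19·8+19≡15=p; p(15)→19·15+19≡18=s; e(4)→19·4+19≡17=r; r(17)→19·17+19≡4=e (all mod 26).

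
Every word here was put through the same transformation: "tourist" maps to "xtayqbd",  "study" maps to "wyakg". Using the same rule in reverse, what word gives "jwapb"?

fruit

In tourist: t→x is +4, o→t is +5, u→a is +6, r→y is +7 — the shift increases by 1 each position. Each letter shifts forward by (position + 4), i.e. 4, 5, 6, … — the shift grows by one for each successive letter.
Undoing it on jwapb: j−4=f, w−5=r, a−6=u, p−7=i, b−8=t.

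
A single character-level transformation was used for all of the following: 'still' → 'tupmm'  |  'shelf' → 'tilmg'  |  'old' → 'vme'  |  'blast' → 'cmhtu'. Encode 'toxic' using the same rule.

The shift depends on letter class: consonant s→t is +1, but vowel i→p is +7. The rule splits by letter class: vowels +7, consonants +1.
On toxic: t(cons)+1=u, o(vowel)+7=v, x(cons)+1=y, i(vowel)+7=p, c(cons)+1=d.

uvypd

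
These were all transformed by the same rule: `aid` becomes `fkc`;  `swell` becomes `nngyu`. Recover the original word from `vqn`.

The output letters match the input read backwards, each shifted +2: aid reversed is dia. Two steps: reverse the string, then apply a Caesar shift of +2.
Decoding vqn: shift back: v−2=t, q−2=o, n−2=l → tol; then reverse → lot.

lot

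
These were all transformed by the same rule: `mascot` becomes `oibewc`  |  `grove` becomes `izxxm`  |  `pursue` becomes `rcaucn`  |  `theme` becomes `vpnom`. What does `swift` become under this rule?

uerhb

It's a Vigenère-style cipher with numeric key [2,8,9]: position i shifts by key[i mod 3].
On swift: s+2=u, w+8=e, i+9=r, f+2=h, t+8=b.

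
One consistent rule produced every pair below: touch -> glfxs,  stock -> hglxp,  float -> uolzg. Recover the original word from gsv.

the

Each pair mirrors across the alphabet (t↔g, o↔l, u↔f): positions sum to 25. This is the alphabet-reversal cipher (Atbash): a becomes z, b becomes y, etc.
Reversing it on gsv: g↔t, s↔h, v↔e.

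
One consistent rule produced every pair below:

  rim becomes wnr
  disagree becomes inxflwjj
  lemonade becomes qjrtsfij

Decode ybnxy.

twist

Compare letters: r→w is +5, i→n is +5, m→r is +5 — a constant shift. Each letter is shifted forward by 5 in the alphabet (a Caesar shift of +5).
Decoding ybnxy: y−5=t, b−5=w, n−5=i, x−5=s, y−5=t.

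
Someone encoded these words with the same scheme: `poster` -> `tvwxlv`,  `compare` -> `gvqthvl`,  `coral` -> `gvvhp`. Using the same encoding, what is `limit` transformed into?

Two shifts are in play — +7 for a/e/i/o/u, +4 for every other letter.
On limit: l(cons)+4=p, i(vowel)+7=p, m(cons)+4=q, i(vowel)+7=p, t(cons)+4=x.

ppqpx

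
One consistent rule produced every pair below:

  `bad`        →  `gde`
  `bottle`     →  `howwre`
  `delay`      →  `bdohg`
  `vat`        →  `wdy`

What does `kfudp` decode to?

The output letters match the input read backwards, each shifted +3: bad reversed is dab. The word is reversed, then every letter is shifted forward by 3.
Undoing it on kfudp: shift back: k−3=h, f−3=c, u−3=r, d−3=a, p−3=m → hcram; then reverse → march.

march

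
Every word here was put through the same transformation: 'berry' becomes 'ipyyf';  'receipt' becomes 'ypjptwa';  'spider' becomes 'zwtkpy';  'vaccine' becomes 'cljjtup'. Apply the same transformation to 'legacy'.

The shift depends on letter class: consonant b→i is +7, but vowel e→p is +11. Two shifts are in play — +11 for a/e/i/o/u, +7 for every other letter.
On legacy: l(cons)+7=s, e(vowel)+11=p, g(cons)+7=n, a(vowel)+11=l, c(cons)+7=j, y(cons)+7=f.

spnljf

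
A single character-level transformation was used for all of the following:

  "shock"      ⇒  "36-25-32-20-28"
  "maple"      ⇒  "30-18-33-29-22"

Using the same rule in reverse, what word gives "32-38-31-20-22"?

Letters become their 1-based position plus 17 (so a→18, b→19, …).
Reversing it on 32-38-31-20-22: 32→(32−17)÷1=15=o, 38→(38−17)÷1=21=u, 31→(31−17)÷1=14=n, 20→(20−17)÷1=3=c, 22→(22−17)÷1=5=e.

ounce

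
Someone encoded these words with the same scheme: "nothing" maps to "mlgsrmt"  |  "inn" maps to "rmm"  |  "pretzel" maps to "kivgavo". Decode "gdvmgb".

twenty

Each pair mirrors across the alphabet (n↔m, o↔l, t↔g): positions sum to 25. Each letter is replaced by its mirror in the alphabet: a↔z, b↔y, c↔x, and so on (the Atbash cipher).
Reversing it on gdvmgb: g↔t, d↔w, v↔e, m↔n, g↔t, b↔y.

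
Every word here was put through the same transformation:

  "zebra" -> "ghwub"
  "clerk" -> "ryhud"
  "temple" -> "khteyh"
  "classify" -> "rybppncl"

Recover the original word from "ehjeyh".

people

Each letter's alphabet position (a=0..z=25) is mapped through 21·x+1 mod 26 — an affine cipher.
Undoing it on ehjeyh: e(4)→5·(4−1)≡15=p; h(7)→5·(7−1)≡4=e; j(9)→5·(9−1)≡14=o; e(4)→5·(4−1)≡15=p; y(24)→5·(24−1)≡11=l; h(7)→5·(7−1)≡4=e (all mod 26).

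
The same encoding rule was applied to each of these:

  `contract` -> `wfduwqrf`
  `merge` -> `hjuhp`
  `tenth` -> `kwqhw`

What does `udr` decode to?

oar

Read the word backwards and shift each letter +3.
Reversing it on udr: shift back: u−3=r, d−3=a, r−3=o → rao; then reverse → oar.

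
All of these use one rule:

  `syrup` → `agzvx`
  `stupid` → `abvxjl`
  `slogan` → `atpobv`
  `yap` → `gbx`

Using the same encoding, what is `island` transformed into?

jatbvl

The shift depends on letter class: consonant s→a is +8, but vowel u→v is +1. Two shifts are in play — +1 for a/e/i/o/u, +8 for every other letter.
Applying it to island: i(vowel)+1=j, s(cons)+8=a, l(cons)+8=t, a(vowel)+1=b, n(cons)+8=v, d(cons)+8=l.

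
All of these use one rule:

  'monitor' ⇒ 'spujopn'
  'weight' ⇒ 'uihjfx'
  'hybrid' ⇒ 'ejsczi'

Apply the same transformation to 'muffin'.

Two steps: reverse the string, then apply a Caesar shift of +1.
Applying it to muffin: reverse → niffum; then shift: n+1=o, i+1=j, f+1=g, f+1=g, u+1=v, m+1=n.

ojggvn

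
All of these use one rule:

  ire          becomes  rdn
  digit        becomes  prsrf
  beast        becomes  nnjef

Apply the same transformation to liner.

Vowels shift forward by 9 and consonants shift forward by 12.
For liner: l(cons)+12=x, i(vowel)+9=r, n(cons)+12=z, e(vowel)+9=n, r(cons)+12=d.

xrznd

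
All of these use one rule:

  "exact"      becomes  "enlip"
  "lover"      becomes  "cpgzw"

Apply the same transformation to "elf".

The output letters match the input read backwards, each shifted +11: exact reversed is tcaxe. Two steps: reverse the string, then apply a Caesar shift of +11.
On elf: reverse → fle; then shift: f+11=q, l+11=w, e+11=p.

qwp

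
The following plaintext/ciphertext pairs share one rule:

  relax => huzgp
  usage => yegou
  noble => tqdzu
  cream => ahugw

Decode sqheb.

worst

r(17)→h(7) and e(4)→u(20) fit y≡23x+6 (mod 26); the inverse of 23 mod 26 is 17. Each letter's alphabet position (a=0..z=25) is mapped through 23·x+6 mod 26 — an affine cipher.
Undoing it on sqheb: s(18)→17·(18−6)≡22=w; q(16)→17·(16−6)≡14=o; h(7)→17·(7−6)≡17=r; e(4)→17·(4−6)≡18=s; b(1)→17·(1−6)≡19=t (all mod 26).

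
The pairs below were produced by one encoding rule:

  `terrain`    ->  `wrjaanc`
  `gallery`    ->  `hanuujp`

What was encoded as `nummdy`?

The output letters match the input read backwards, each shifted +9: terrain reversed is niarret. Two steps: reverse the string, then apply a Caesar shift of +9.
Decoding nummdy: shift back: n−9=e, u−9=l, m−9=d, m−9=d, d−9=u, y−9=p → elddup; then reverse → puddle.

puddle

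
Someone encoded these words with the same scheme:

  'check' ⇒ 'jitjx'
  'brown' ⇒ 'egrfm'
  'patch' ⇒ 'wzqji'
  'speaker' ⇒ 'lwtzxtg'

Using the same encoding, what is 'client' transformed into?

c(2)→j(9) and h(7)→i(8) fit y≡5x+25 (mod 26); the inverse of 5 mod 26 is 21. Each letter's alphabet position (a=0..z=25) is mapped through 5·x+25 mod 26 — an affine cipher.
On client: c(2)→5·2+25≡9=j; l(11)→5·11+25≡2=c; i(8)→5·8+25≡13=n; e(4)→5·4+25≡19=t; n(13)→5·13+25≡12=m; t(19)→5·19+25≡16=q (all mod 26).

jcntmq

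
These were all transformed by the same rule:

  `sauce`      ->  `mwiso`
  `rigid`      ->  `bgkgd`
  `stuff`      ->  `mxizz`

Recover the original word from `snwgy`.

This is an affine cipher: with a=0,…,z=25, each position x becomes (11x+22) mod 26.
Decoding snwgy: s(18)→19·(18−22)≡2=c; n(13)→19·(13−22)≡11=l; w(22)→19·(22−22)≡0=a; g(6)→19·(6−22)≡8=i; y(24)→19·(24−22)≡12=m (all mod 26).

claim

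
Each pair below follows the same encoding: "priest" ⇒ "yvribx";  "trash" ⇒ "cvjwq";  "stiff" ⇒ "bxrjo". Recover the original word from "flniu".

wheel

Shifts by position in priest: pos 0: p→y (+9), pos 1: r→v (+4), pos 2: i→r (+9), pos 3: e→i (+4) — repeating every 2. It's a Vigenère-style cipher with numeric key [9,4]: position i shifts by key[i mod 2].
Decoding flniu: f−9=w, l−4=h, n−9=e, i−4=e, u−9=l.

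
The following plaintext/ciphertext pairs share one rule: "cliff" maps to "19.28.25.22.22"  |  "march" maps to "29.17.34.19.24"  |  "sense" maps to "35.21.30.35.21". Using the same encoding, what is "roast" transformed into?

c is letter #3 and maps to 19: an offset of 16. Letters become their 1-based position plus 16 (so a→17, b→18, …).
On roast: r=18→34, o=15→31, a=1→17, s=19→35, t=20→36.

34.31.17.35.36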